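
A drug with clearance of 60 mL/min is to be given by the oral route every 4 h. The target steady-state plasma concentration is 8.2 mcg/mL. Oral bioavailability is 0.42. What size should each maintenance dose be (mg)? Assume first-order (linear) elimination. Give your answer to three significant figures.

CL = 60 mL/min × 60/1000 = 3.600 L/h
D = CL × Css × τ / F = 3.600 × 8.2 × 4 / 0.42 = 281.1 mg

281 mg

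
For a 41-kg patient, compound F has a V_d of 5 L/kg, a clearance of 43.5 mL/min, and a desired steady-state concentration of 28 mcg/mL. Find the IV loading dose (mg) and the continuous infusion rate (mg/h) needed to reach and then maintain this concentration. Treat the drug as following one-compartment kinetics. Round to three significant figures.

(a) 5740 mg; (b) 73.1 mg/h

Vd(total) = 41 kg × 5 L/kg = 205.0 L
Loading dose = Vd × C = 205.0 × 28 = 5740 mg
Convert clearance: 43.5 mL/min × 60 min/h ÷ 1000 mL/L = 2.610 L/h
Maintenance infusion rate = CL × Css = 2.610 × 28 = 73.08 mg/h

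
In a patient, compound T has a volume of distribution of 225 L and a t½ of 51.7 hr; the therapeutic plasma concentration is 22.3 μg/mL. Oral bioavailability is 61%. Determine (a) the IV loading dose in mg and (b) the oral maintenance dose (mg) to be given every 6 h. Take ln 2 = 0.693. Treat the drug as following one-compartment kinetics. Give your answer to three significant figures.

LD = Vd × C = 225.0 × 22.3 = 5018 mg
CL = 0.693 × Vd / t½ = 0.693 × 225.0 / 51.7 = 3.016 L/h
D = CL × Css × τ / F = 3.016 × 22.3 × 6 / 0.61 = 661.5 mg

(a) 5020 mg; (b) 662 mg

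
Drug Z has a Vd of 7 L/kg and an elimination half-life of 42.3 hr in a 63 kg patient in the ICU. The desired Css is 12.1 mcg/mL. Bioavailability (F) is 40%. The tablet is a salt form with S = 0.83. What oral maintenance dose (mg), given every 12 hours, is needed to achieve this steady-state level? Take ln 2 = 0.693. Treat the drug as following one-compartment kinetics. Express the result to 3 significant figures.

3160 mg

Vd(total) = 63 kg × 7 L/kg = 441.0 L
k = 0.693/42.3 = 0.01638 h⁻¹, so CL = k·Vd = 0.01638 × 441.0 = 7.224 L/h
D = CL × Css × τ / F / S = 7.224 × 12.1 × 12 / 0.4 / 0.83 = 3159 mg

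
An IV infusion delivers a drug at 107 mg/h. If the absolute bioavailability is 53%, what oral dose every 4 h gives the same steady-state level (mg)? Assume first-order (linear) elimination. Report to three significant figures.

808 mg

To maintain the same Css, the systemic dosing rate must be unchanged: F·D/τ = infusion rate.
D = rate × τ / F = 107 × 4 / 0.53 = 807.5 mg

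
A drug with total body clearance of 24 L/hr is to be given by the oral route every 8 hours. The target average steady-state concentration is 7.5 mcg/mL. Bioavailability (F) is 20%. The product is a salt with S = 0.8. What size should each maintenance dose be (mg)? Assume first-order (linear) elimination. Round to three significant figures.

9000 mg

At steady state, dose per interval replaces the amount cleared in that interval: F·S·D/τ = CL·Css.
D = CL × Css × τ / F / S = 24.00 × 7.5 × 8 / 0.2 / 0.8 = 9000 mg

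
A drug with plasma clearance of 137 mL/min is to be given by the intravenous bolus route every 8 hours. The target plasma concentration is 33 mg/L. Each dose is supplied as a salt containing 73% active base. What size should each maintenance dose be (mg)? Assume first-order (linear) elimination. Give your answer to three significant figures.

CL = 137 mL/min × 60/1000 = 8.220 L/h
D = CL × Css × τ / S = 8.220 × 33 × 8 / 0.73 = 2973 mg

2970 mg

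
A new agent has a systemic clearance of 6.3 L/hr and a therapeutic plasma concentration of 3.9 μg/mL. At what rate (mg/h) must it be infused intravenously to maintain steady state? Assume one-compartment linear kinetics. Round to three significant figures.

R₀ = 6.300 × 3.9 = 24.57 mg/h

24.6 mg/h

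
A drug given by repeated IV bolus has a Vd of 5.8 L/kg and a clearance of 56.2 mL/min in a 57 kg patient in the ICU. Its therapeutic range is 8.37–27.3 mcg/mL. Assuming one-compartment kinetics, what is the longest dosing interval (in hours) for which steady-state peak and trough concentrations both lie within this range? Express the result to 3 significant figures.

Vd = 5.8 L/kg × 57 kg = 330.6 L
Convert clearance: 56.2 mL/min × 60 min/h ÷ 1000 mL/L = 3.372 L/h
k = CL / Vd = 3.372 / 330.6 = 0.01020 h⁻¹
Between IV bolus doses, concentration decays as C = C₀·e^(−kτ), so C_peak/C_trough = e^(kτ).
τ_max = ln(C_peak/C_trough) / k = ln(27.3/8.37) / 0.01020 = 1.182 / 0.01020 = 115.9 h

116 h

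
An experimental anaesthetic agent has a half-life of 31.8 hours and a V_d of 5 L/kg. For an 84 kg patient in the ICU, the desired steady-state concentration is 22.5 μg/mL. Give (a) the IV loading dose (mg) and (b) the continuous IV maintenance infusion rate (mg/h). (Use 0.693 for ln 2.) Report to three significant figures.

(a) 9450 mg; (b) 206 mg/h

Vd(total) = 84 kg × 5 L/kg = 420.0 L
LD = Vd × C = 420.0 × 22.5 = 9450 mg
CL = 0.693 × Vd / t½ = 0.693 × 420.0 / 31.8 = 9.153 L/h
Infusion rate = CL × Css = 9.153 × 22.5 = 205.9 mg/h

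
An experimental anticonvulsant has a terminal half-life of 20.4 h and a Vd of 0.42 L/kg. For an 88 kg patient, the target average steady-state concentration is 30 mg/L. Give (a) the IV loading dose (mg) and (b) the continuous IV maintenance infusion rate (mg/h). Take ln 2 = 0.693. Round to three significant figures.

(a) 1110 mg; (b) 37.7 mg/h

Total Vd = 0.42 × 88 = 36.96 L
LD = Vd × C = 36.96 × 30 = 1109 mg
CL = 0.693 × Vd / t½ = 0.693 × 36.96 / 20.4 = 1.256 L/h
Infusion rate = CL × Css = 1.256 × 30 = 37.68 mg/h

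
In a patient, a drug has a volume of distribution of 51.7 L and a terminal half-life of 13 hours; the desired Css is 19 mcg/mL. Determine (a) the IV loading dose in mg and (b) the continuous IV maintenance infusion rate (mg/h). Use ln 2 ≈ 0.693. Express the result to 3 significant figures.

LD = Vd × C = 51.70 × 19 = 982.3 mg
CL = 0.693 × Vd / t½ = 0.693 × 51.70 / 13 = 2.756 L/h
Infusion rate = CL × Css = 2.756 × 19 = 52.36 mg/h

(a) 982 mg; (b) 52.4 mg/h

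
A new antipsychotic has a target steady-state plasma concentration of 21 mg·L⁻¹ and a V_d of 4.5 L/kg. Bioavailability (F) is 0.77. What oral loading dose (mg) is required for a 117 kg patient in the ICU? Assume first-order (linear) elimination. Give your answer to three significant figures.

14400 mg

Vd = 4.5 L/kg × 117 kg = 526.5 L
LD = Vd × C / F = 526.5 × 21.00 / 0.77 = 14360 mg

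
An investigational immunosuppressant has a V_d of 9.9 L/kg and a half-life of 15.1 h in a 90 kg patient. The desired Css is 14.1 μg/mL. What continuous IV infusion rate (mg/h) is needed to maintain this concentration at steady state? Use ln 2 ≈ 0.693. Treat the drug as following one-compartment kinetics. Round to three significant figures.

577 mg/h

Vd = 9.9 L/kg × 90 kg = 891.0 L
CL = 0.693 × Vd / t½ = 0.693 × 891.0 / 15.1 = 40.89 L/h
Infusion rate = CL × Css = 40.89 × 14.1 = 576.5 mg/h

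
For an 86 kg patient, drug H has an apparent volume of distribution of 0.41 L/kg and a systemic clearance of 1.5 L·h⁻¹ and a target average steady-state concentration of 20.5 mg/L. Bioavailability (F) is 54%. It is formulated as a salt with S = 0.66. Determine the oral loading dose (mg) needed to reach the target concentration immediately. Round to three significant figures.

Total Vd = 0.41 × 86 = 35.26 L
LD = Vd × C / F / S = 35.26 × 20.50 / 0.54 / 0.66 = 2028 mg

2030 mg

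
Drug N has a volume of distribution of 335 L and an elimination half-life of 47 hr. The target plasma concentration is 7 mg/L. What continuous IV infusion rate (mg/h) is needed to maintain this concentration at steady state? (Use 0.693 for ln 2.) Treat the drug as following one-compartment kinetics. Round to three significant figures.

34.6 mg/h

k = 0.693/47 = 0.01474 h⁻¹, so CL = k·Vd = 0.01474 × 335.0 = 4.938 L/h
Infusion rate = CL × Css = 4.938 × 7 = 34.57 mg/h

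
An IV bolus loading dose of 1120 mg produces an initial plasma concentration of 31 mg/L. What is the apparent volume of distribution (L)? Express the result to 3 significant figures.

Immediately after an IV bolus, C₀ = Dose / Vd, so Vd = Dose / C₀.
Vd = 1120 / 31 = 36.13 L

36.1 L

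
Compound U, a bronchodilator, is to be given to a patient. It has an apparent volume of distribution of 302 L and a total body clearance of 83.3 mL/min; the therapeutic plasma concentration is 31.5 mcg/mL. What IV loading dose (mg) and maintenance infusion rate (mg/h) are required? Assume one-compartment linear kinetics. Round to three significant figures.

Loading dose = Vd × C = 302.0 × 31.5 = 9513 mg
Convert clearance: 83.3 mL/min × 60 min/h ÷ 1000 mL/L = 4.998 L/h
Infusion rate = 4.998 L/h × 31.5 mg/L = 157.4 mg/h

(a) 9510 mg; (b) 157 mg/h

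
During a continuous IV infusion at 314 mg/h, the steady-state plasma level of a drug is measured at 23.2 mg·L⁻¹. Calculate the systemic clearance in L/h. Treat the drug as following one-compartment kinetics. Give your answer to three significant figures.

13.5 L/h

At steady state, infusion rate = CL × Css, so CL = rate / Css.
CL = 314 / 23.2 = 13.53 L/h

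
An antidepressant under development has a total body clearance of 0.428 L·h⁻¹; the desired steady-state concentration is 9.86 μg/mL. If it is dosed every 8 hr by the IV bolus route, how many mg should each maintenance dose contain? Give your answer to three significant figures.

33.8 mg

At steady state, dose per interval replaces the amount cleared in that interval: D/τ = CL·Css.
D = CL × Css × τ = 0.4280 × 9.86 × 8 = 33.76 mg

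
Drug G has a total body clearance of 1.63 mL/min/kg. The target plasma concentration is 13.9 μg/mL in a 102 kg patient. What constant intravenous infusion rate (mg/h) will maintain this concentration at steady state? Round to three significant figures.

CL = 1.63 mL/min/kg × 102 kg = 166.3 mL/min = 166.3 × 60/1000 = 9.978 L/h
R₀ = 9.978 × 13.9 = 138.7 mg/h

139 mg/h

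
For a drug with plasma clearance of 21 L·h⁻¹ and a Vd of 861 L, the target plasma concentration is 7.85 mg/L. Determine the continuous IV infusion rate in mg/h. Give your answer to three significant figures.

165 mg/h

R₀ = 21.00 × 7.85 = 164.9 mg/h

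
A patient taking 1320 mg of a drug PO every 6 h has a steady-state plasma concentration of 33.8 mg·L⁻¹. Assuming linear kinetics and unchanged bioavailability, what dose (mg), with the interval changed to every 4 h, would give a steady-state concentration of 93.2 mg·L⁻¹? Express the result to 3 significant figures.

2430 mg

For first-order elimination, Css ∝ F·D/(CL·τ); F and CL are unchanged, so Css ∝ D/τ.
D₂ = D₁ × (Css,target / Css,current) × (τ₂/τ₁) = 1320 × (93.2/33.8) × (4/6) = 2427 mg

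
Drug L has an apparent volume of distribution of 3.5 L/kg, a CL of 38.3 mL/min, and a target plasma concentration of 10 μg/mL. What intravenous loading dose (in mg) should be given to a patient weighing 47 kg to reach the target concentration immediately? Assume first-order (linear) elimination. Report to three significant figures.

Total Vd = 3.5 × 47 = 164.5 L
LD = Vd × C = 164.5 × 10.00 = 1645 mg

1650 mg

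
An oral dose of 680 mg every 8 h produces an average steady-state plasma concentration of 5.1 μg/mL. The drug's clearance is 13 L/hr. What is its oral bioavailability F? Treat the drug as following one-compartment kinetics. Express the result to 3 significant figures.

F·D/τ = CL·Css at steady state → F = CL·Css·τ / D.
F = 13 × 5.1 × 8 / 680 = 0.780

0.780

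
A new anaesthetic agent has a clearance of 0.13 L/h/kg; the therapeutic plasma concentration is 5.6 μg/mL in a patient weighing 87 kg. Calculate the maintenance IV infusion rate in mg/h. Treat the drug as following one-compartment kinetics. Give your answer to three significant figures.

CL = 0.13 L/h/kg × 87 kg = 11.31 L/h
Infusion rate = CL · Css = 11.31 L/h × 5.6 mg/L = 63.34 mg/h

63.3 mg/h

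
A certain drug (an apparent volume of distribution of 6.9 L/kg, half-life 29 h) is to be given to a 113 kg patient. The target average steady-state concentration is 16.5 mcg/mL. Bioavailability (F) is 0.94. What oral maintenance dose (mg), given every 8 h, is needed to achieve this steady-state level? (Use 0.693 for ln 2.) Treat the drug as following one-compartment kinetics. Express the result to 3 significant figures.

2620 mg

Total Vd = 6.9 × 113 = 779.7 L
k = 0.693/29 = 0.02390 h⁻¹, so CL = k·Vd = 0.02390 × 779.7 = 18.63 L/h
D = CL × Css × τ / F = 18.63 × 16.5 × 8 / 0.94 = 2616 mg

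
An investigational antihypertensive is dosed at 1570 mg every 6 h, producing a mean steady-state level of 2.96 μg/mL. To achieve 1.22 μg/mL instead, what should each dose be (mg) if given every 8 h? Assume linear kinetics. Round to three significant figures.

863 mg

With linear kinetics, Css is proportional to dose rate (D/τ) at fixed clearance.
D₂ = D₁ × (Css,target / Css,current) × (τ₂/τ₁) = 1570 × (1.22/2.96) × (8/6) = 862.8 mg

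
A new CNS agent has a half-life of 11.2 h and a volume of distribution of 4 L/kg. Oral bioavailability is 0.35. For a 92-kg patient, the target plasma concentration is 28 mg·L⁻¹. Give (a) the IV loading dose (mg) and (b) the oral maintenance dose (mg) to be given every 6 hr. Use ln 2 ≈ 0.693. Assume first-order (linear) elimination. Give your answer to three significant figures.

(a) 10300 mg; (b) 10900 mg

Vd(total) = 92 kg × 4 L/kg = 368.0 L
LD = Vd × C = 368.0 × 28 = 10300 mg
CL = 0.693 × Vd / t½ = 0.693 × 368.0 / 11.2 = 22.77 L/h
D = CL × Css × τ / F = 22.77 × 28 × 6 / 0.35 = 10930 mg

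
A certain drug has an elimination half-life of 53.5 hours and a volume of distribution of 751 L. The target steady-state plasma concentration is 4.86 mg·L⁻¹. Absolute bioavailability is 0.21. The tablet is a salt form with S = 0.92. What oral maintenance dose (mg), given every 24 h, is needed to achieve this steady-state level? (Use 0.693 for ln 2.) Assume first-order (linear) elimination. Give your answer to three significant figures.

CL = 0.693 × Vd / t½ = 0.693 × 751.0 / 53.5 = 9.728 L/h
D = CL × Css × τ / F / S = 9.728 × 4.86 × 24 / 0.21 / 0.92 = 5873 mg

5870 mg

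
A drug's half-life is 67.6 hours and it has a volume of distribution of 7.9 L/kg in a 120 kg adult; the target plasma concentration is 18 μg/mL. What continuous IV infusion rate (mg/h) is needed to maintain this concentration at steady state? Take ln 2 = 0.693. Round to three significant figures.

Total Vd = 7.9 × 120 = 948.0 L
CL = 0.693 × Vd / t½ = 0.693 × 948.0 / 67.6 = 9.718 L/h
Infusion rate = CL × Css = 9.718 × 18 = 174.9 mg/h

175 mg/h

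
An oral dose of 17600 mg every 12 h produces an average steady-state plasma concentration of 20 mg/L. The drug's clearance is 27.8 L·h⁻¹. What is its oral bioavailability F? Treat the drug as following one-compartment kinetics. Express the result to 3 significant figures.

0.379

F·D/τ = CL·Css at steady state → F = CL·Css·τ / D.
F = 27.8 × 20 × 12 / 17600 = 0.379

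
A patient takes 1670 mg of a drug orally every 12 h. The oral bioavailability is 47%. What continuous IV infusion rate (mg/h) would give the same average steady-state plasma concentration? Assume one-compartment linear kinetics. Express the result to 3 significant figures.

Equivalent systemic input: infusion rate = F·D/τ.
Rate = 0.47 × 1670 / 12 = 65.41 mg/h

65.4 mg/h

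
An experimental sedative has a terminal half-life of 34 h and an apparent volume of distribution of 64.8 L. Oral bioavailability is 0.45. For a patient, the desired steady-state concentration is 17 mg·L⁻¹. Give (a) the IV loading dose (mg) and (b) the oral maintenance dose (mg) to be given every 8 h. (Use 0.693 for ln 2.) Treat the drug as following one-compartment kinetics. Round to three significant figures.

LD = Vd × C = 64.80 × 17 = 1102 mg
CL = 0.693 × Vd / t½ = 0.693 × 64.80 / 34 = 1.321 L/h
D = CL × Css × τ / F = 1.321 × 17 × 8 / 0.45 = 399.2 mg

(a) 1100 mg; (b) 399 mg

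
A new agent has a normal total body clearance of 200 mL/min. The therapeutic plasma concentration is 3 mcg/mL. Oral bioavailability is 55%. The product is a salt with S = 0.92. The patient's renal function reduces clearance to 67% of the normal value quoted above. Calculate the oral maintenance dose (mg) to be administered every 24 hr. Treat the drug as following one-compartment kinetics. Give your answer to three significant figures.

Convert clearance: 200 mL/min × 60 min/h ÷ 1000 mL/L = 12.00 L/h
Patient clearance = 0.67 × 12.00 = 8.040 L/h
D = CL × Css × τ / F / S = 8.040 × 3 × 24 / 0.55 / 0.92 = 1144 mg

1140 mg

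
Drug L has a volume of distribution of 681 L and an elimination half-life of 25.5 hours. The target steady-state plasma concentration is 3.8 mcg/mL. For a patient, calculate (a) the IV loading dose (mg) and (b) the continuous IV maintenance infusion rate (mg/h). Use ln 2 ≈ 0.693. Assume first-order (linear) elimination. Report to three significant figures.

(a) 2590 mg; (b) 70.3 mg/h

LD = Vd × C = 681.0 × 3.8 = 2588 mg
CL = 0.693 × Vd / t½ = 0.693 × 681.0 / 25.5 = 18.51 L/h
Infusion rate = CL × Css = 18.51 × 3.8 = 70.34 mg/h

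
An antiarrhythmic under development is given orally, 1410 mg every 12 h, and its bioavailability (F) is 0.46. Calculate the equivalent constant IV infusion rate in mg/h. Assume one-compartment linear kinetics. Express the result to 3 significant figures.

54.1 mg/h

Equivalent systemic input: infusion rate = F·D/τ.
Rate = 0.46 × 1410 / 12 = 54.05 mg/h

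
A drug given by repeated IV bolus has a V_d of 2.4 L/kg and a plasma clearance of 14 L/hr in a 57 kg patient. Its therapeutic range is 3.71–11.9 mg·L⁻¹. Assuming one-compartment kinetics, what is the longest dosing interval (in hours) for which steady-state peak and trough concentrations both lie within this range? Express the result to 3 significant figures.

Vd = 2.4 L/kg × 57 kg = 136.8 L
k = CL / Vd = 14.00 / 136.8 = 0.1023 h⁻¹
Between IV bolus doses, concentration decays as C = C₀·e^(−kτ), so C_peak/C_trough = e^(kτ).
τ_max = ln(C_peak/C_trough) / k = ln(11.9/3.71) / 0.1023 = 1.166 / 0.1023 = 11.40 h

11.4 h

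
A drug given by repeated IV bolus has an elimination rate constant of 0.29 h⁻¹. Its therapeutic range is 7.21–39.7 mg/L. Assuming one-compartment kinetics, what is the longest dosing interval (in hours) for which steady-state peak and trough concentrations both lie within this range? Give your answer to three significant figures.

Between IV bolus doses, concentration decays as C = C₀·e^(−kτ), so C_peak/C_trough = e^(kτ).
τ_max = ln(C_peak/C_trough) / k = ln(39.7/7.21) / 0.2900 = 1.706 / 0.2900 = 5.883 h

5.88 h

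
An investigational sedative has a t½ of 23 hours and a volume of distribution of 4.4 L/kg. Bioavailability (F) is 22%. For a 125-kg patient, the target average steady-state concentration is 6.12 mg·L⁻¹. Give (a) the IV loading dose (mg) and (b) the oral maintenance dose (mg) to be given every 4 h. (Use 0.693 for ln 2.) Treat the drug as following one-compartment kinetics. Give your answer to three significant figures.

(a) 3370 mg; (b) 1840 mg

Vd(total) = 125 kg × 4.4 L/kg = 550.0 L
LD = Vd × C = 550.0 × 6.12 = 3366 mg
CL = 0.693 × Vd / t½ = 0.693 × 550.0 / 23 = 16.57 L/h
D = CL × Css × τ / F = 16.57 × 6.12 × 4 / 0.22 = 1844 mg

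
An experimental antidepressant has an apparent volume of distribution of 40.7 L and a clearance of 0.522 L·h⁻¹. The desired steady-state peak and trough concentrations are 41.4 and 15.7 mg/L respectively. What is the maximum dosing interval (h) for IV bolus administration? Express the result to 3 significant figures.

75.6 h

k = CL / Vd = 0.5220 / 40.70 = 0.01283 h⁻¹
Between IV bolus doses, concentration decays as C = C₀·e^(−kτ), so C_peak/C_trough = e^(kτ).
τ_max = ln(C_peak/C_trough) / k = ln(41.4/15.7) / 0.01283 = 0.9696 / 0.01283 = 75.57 h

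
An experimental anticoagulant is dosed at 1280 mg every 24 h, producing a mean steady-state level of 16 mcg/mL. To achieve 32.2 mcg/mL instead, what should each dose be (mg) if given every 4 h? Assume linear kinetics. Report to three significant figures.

For first-order elimination, Css ∝ F·D/(CL·τ); F and CL are unchanged, so Css ∝ D/τ.
D₂ = D₁ × (Css,target / Css,current) × (τ₂/τ₁) = 1280 × (32.2/16) × (4/24) = 429.3 mg

429 mg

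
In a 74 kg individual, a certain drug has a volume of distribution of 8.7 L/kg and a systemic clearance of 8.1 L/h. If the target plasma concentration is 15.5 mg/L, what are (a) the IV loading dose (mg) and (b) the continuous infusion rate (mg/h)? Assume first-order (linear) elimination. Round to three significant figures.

Vd = 8.7 L/kg × 74 kg = 643.8 L
Loading dose = Vd × C = 643.8 × 15.5 = 9979 mg
Maintenance infusion rate = CL × Css = 8.100 × 15.5 = 125.6 mg/h

(a) 9980 mg; (b) 126 mg/h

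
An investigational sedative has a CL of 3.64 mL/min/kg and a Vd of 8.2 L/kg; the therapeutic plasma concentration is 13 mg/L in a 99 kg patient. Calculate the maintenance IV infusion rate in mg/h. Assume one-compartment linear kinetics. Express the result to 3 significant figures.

CL = 3.64 mL/min/kg × 99 kg = 360.4 mL/min = 360.4 × 60/1000 = 21.62 L/h
Rate = CL × Css = 21.62 × 13 = 281.1 mg/h

281 mg/h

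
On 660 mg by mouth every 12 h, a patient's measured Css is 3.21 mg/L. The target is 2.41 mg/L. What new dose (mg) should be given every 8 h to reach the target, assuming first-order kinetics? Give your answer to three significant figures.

For first-order elimination, Css ∝ F·D/(CL·τ); F and CL are unchanged, so Css ∝ D/τ.
D₂ = D₁ × (Css,target / Css,current) × (τ₂/τ₁) = 660 × (2.41/3.21) × (8/12) = 330.3 mg

330 mg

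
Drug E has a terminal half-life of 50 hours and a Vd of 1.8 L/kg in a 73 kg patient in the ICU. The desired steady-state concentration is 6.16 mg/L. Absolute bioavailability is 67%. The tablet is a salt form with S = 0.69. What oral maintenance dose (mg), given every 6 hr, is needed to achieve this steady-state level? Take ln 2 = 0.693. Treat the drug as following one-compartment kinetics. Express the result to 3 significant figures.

146 mg

Vd(total) = 73 kg × 1.8 L/kg = 131.4 L
k = 0.693/50 = 0.01386 h⁻¹, so CL = k·Vd = 0.01386 × 131.4 = 1.821 L/h
D = CL × Css × τ / F / S = 1.821 × 6.16 × 6 / 0.67 / 0.69 = 145.6 mg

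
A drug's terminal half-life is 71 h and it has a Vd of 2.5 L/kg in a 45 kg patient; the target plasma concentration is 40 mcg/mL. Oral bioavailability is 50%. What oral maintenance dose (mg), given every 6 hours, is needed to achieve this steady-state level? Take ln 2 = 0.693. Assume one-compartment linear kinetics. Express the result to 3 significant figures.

527 mg

Vd = 2.5 L/kg × 45 kg = 112.5 L
k = 0.693/71 = 0.009761 h⁻¹, so CL = k·Vd = 0.009761 × 112.5 = 1.098 L/h
D = CL × Css × τ / F = 1.098 × 40 × 6 / 0.5 = 527.0 mg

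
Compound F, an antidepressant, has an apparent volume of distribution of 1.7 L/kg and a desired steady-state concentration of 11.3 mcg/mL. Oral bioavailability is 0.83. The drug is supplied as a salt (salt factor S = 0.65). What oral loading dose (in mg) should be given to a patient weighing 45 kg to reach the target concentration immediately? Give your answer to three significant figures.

Vd(total) = 45 kg × 1.7 L/kg = 76.50 L
LD = Vd × C / F / S = 76.50 × 11.30 / 0.83 / 0.65 = 1602 mg

1600 mg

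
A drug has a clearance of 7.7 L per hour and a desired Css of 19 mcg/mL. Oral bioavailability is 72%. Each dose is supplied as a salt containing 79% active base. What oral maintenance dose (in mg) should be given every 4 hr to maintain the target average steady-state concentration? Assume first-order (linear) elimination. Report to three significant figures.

D = CL × Css × τ / F / S = 7.700 × 19 × 4 / 0.72 / 0.79 = 1029 mg

1030 mg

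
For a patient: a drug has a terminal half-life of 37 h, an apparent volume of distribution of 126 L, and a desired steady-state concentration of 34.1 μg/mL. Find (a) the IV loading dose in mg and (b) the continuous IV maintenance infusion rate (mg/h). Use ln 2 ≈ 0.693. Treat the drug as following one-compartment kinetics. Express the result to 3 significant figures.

LD = Vd × C = 126.0 × 34.1 = 4297 mg
CL = 0.693 × Vd / t½ = 0.693 × 126.0 / 37 = 2.360 L/h
Infusion rate = CL × Css = 2.360 × 34.1 = 80.48 mg/h

(a) 4300 mg; (b) 80.5 mg/h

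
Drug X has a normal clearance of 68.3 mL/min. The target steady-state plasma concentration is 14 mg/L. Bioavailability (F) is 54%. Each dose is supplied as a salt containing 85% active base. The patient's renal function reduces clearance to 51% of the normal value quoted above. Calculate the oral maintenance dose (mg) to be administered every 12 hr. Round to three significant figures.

765 mg

CL = 68.3 mL/min = 68.3 × 0.06 = 4.098 L/h
Patient clearance = 0.51 × 4.098 = 2.090 L/h
D = CL × Css × τ / F / S = 2.090 × 14 × 12 / 0.54 / 0.85 = 765.0 mg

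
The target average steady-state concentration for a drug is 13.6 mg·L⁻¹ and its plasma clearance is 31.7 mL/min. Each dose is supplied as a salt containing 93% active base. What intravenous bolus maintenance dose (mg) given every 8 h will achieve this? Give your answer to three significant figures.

223 mg

CL = 31.7 mL/min = 31.7 × 0.06 = 1.902 L/h
D = CL × Css × τ / S = 1.902 × 13.6 × 8 / 0.93 = 222.5 mg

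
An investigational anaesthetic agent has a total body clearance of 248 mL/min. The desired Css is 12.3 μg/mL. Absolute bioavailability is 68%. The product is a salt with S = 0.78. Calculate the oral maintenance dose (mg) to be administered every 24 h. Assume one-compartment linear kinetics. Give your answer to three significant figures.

8280 mg

Convert clearance: 248 mL/min × 60 min/h ÷ 1000 mL/L = 14.88 L/h
D = CL × Css × τ / F / S = 14.88 × 12.3 × 24 / 0.68 / 0.78 = 8282 mg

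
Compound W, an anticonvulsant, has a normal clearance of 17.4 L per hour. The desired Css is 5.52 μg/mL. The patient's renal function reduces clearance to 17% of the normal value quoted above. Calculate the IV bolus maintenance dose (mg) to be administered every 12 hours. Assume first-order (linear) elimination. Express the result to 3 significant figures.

196 mg

Patient clearance = 0.17 × 17.40 = 2.958 L/h
D = CL × Css × τ = 2.958 × 5.52 × 12 = 195.9 mg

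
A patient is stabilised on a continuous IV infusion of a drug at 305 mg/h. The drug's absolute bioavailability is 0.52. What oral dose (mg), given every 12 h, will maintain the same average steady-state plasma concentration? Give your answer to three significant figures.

7040 mg

To maintain the same Css, the systemic dosing rate must be unchanged: F·D/τ = infusion rate.
D = rate × τ / F = 305 × 12 / 0.52 = 7038 mg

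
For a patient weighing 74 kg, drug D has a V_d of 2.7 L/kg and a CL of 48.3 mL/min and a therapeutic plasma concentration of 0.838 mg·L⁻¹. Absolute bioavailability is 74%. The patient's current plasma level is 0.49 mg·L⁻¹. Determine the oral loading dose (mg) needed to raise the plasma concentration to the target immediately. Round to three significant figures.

94.0 mg

Vd(total) = 74 kg × 2.7 L/kg = 199.8 L
Concentration deficit ΔC = 0.838 − 0.49 = 0.3480 mg/L
LD = Vd × ΔC / F = 199.8 × 0.3480 / 0.74 = 93.96 mg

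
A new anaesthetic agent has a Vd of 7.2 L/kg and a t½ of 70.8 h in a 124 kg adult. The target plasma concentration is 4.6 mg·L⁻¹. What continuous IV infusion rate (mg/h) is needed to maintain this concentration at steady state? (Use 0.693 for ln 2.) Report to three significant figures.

Total Vd = 7.2 × 124 = 892.8 L
k = 0.693/70.8 = 0.009788 h⁻¹, so CL = k·Vd = 0.009788 × 892.8 = 8.739 L/h
Infusion rate = CL × Css = 8.739 × 4.6 = 40.20 mg/h

40.2 mg/h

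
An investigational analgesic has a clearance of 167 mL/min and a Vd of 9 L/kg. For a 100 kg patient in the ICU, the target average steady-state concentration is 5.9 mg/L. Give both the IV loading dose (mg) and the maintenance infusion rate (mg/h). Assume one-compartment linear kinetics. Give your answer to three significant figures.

(a) 5310 mg; (b) 59.1 mg/h

Vd(total) = 100 kg × 9 L/kg = 900.0 L
Loading dose = Vd × C = 900.0 × 5.9 = 5310 mg
CL = 167 mL/min = 167 × 0.06 = 10.02 L/h
Maintenance: replace elimination → rate = CL × Css = 10.02 × 5.9 = 59.12 mg/h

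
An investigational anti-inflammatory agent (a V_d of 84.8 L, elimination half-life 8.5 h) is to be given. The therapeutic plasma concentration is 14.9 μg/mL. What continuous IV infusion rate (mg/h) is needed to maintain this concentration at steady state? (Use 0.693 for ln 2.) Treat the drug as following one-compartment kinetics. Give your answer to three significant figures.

103 mg/h

CL = 0.693 × Vd / t½ = 0.693 × 84.80 / 8.5 = 6.914 L/h
Infusion rate = CL × Css = 6.914 × 14.9 = 103.0 mg/h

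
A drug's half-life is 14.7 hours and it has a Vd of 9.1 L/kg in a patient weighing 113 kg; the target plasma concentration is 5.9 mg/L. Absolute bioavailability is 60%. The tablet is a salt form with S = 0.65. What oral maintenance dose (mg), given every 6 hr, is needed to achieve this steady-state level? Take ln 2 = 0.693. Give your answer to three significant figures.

4400 mg

Vd(total) = 113 kg × 9.1 L/kg = 1028 L
CL = 0.693 × Vd / t½ = 0.693 × 1028 / 14.7 = 48.46 L/h
D = CL × Css × τ / F / S = 48.46 × 5.9 × 6 / 0.6 / 0.65 = 4399 mg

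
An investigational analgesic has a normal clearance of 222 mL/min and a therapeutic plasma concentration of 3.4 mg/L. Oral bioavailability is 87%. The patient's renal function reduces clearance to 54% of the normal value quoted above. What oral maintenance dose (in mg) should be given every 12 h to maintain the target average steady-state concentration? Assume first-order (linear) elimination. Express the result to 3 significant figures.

337 mg

CL = 222 mL/min = 222 × 0.06 = 13.32 L/h
Patient clearance = 0.54 × 13.32 = 7.193 L/h
D = CL × Css × τ / F = 7.193 × 3.4 × 12 / 0.87 = 337.3 mg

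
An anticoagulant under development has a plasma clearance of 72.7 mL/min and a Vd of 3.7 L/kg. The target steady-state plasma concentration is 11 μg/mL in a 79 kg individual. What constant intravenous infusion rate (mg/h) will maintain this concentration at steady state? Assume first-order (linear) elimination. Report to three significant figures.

48.0 mg/h

CL = 72.7 mL/min = 72.7 × 0.06 = 4.362 L/h
Infusion rate = CL · Css = 4.362 L/h × 11 mg/L = 47.98 mg/h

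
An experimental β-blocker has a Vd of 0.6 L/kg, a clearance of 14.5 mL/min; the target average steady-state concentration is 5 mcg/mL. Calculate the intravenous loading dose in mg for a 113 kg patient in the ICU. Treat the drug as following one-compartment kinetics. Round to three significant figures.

339 mg

Total Vd = 0.6 × 113 = 67.80 L
LD = Vd × C = 67.80 × 5.000 = 339.0 mg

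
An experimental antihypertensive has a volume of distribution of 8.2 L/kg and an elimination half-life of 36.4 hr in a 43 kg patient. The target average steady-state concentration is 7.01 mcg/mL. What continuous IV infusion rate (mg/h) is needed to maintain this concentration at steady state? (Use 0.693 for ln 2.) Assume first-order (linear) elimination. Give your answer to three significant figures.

Vd = 8.2 L/kg × 43 kg = 352.6 L
k = 0.693/36.4 = 0.01904 h⁻¹, so CL = k·Vd = 0.01904 × 352.6 = 6.714 L/h
Infusion rate = CL × Css = 6.714 × 7.01 = 47.07 mg/h

47.1 mg/h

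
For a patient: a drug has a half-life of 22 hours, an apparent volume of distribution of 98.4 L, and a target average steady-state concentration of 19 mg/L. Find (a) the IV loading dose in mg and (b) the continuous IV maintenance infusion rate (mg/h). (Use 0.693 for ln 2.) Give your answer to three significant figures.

(a) 1870 mg; (b) 58.9 mg/h

LD = Vd × C = 98.40 × 19 = 1870 mg
CL = 0.693 × Vd / t½ = 0.693 × 98.40 / 22 = 3.100 L/h
Infusion rate = CL × Css = 3.100 × 19 = 58.90 mg/h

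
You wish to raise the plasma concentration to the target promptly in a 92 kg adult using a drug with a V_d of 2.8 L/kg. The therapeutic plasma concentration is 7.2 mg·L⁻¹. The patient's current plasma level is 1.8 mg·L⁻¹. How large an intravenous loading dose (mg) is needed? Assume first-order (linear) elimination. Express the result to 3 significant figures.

Total Vd = 2.8 × 92 = 257.6 L
The loading dose fills Vd to the target concentration.
Concentration deficit ΔC = 7.2 − 1.8 = 5.400 mg/L
LD = Vd × ΔC = 257.6 × 5.400 = 1391 mg

1390 mg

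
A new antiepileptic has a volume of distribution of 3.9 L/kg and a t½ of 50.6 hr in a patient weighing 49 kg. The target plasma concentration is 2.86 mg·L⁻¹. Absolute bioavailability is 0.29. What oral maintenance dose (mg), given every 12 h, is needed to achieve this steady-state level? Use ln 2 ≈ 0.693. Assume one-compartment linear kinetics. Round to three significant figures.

Vd(total) = 49 kg × 3.9 L/kg = 191.1 L
CL = ln 2 · Vd / t½ = 0.693 × 191.1 / 50.6 = 2.617 L/h
D = CL × Css × τ / F = 2.617 × 2.86 × 12 / 0.29 = 309.7 mg

310 mg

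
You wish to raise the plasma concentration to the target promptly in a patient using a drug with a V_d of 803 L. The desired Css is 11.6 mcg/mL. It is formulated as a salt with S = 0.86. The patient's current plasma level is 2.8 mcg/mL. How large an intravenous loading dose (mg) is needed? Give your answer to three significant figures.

The loading dose fills Vd to the target concentration.
Concentration deficit ΔC = 11.6 − 2.8 = 8.800 mg/L
LD = Vd × ΔC / S = 803.0 × 8.800 / 0.86 = 8217 mg

8220 mg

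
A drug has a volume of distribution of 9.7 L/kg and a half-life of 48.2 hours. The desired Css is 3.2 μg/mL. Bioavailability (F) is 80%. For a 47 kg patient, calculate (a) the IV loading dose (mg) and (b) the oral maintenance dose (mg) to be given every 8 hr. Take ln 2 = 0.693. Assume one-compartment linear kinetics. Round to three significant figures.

(a) 1460 mg; (b) 210 mg

Vd(total) = 47 kg × 9.7 L/kg = 455.9 L
LD = Vd × C = 455.9 × 3.2 = 1459 mg
CL = 0.693 × Vd / t½ = 0.693 × 455.9 / 48.2 = 6.555 L/h
D = CL × Css × τ / F = 6.555 × 3.2 × 8 / 0.8 = 209.8 mg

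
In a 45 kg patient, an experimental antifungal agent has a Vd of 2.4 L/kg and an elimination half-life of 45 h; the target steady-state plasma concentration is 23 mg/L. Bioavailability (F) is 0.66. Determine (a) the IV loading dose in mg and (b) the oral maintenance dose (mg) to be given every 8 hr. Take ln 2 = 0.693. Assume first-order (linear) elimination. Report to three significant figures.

Vd(total) = 45 kg × 2.4 L/kg = 108.0 L
LD = Vd × C = 108.0 × 23 = 2484 mg
CL = 0.693 × Vd / t½ = 0.693 × 108.0 / 45 = 1.663 L/h
D = CL × Css × τ / F = 1.663 × 23 × 8 / 0.66 = 463.6 mg

(a) 2480 mg; (b) 464 mg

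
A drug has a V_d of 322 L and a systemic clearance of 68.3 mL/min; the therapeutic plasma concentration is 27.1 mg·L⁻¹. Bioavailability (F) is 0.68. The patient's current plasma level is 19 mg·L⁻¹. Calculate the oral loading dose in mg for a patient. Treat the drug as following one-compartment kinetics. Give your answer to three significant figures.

Concentration deficit ΔC = 27.1 − 19 = 8.100 mg/L
LD = Vd × ΔC / F = 322.0 × 8.100 / 0.68 = 3836 mg

3840 mg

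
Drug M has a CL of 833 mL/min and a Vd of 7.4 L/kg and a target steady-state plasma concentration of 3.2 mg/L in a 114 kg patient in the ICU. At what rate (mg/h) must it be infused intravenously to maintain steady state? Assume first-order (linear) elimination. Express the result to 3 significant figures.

CL = 833 mL/min × 60/1000 = 49.98 L/h
At steady state, infusion rate equals elimination rate: rate in = CL × Css.
R₀ = 49.98 × 3.2 = 159.9 mg/h

160 mg/h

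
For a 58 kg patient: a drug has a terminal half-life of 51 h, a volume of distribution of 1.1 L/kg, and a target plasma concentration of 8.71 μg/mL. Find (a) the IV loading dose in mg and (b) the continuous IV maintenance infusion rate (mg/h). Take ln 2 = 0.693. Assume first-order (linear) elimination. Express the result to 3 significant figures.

Vd(total) = 58 kg × 1.1 L/kg = 63.80 L
LD = Vd × C = 63.80 × 8.71 = 555.7 mg
CL = 0.693 × Vd / t½ = 0.693 × 63.80 / 51 = 0.8669 L/h
Infusion rate = CL × Css = 0.8669 × 8.71 = 7.551 mg/h

(a) 556 mg; (b) 7.55 mg/h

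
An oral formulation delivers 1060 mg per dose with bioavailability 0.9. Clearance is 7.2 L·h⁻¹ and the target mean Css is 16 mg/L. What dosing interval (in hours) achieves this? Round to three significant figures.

8.28 h

F·D/τ = CL·Css → τ = F·D / (CL·Css).
τ = 0.9 × 1060 / (7.2 × 16) = 8.281 h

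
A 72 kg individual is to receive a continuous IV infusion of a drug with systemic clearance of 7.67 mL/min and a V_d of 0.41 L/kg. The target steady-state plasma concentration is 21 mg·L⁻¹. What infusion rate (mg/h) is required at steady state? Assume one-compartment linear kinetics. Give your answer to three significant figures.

CL = 7.67 mL/min × 60/1000 = 0.4602 L/h
Rate = CL × Css = 0.4602 × 21 = 9.664 mg/h

9.66 mg/h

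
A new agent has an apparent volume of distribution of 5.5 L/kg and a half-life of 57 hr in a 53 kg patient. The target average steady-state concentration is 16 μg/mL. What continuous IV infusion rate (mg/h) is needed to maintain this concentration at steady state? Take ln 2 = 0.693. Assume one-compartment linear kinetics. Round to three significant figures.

56.7 mg/h

Total Vd = 5.5 × 53 = 291.5 L
k = 0.693/57 = 0.01216 h⁻¹, so CL = k·Vd = 0.01216 × 291.5 = 3.545 L/h
Infusion rate = CL × Css = 3.545 × 16 = 56.72 mg/h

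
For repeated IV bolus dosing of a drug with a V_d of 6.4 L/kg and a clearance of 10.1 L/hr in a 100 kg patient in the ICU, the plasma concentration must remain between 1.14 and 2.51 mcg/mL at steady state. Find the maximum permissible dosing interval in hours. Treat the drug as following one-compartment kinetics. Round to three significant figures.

Vd = 6.4 L/kg × 100 kg = 640.0 L
k = CL / Vd = 10.10 / 640.0 = 0.01578 h⁻¹
Between IV bolus doses, concentration decays as C = C₀·e^(−kτ), so C_peak/C_trough = e^(kτ).
τ_max = ln(C_peak/C_trough) / k = ln(2.51/1.14) / 0.01578 = 0.7893 / 0.01578 = 50.02 h

50.0 h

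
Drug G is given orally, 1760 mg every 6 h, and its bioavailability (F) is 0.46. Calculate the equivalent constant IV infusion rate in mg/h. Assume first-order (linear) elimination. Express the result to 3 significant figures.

Equivalent systemic input: infusion rate = F·D/τ.
Rate = 0.46 × 1760 / 6 = 134.9 mg/h

135 mg/h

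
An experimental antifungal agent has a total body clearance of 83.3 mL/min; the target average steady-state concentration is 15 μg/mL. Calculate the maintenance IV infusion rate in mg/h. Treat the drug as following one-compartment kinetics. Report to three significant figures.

75.0 mg/h

CL = 83.3 mL/min × 60/1000 = 4.998 L/h
At steady state, infusion rate equals elimination rate: rate in = CL × Css.
R₀ = 4.998 × 15 = 74.97 mg/h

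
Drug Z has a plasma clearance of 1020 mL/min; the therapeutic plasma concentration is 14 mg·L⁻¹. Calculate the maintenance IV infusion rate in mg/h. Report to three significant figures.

857 mg/h

CL = 1020 mL/min = 1020 × 0.06 = 61.20 L/h
Rate = CL × Css = 61.20 × 14 = 856.8 mg/h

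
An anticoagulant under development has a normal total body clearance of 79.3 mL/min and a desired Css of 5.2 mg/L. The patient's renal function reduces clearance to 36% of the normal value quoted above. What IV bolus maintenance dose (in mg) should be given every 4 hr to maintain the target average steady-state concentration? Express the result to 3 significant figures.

35.6 mg

CL = 79.3 mL/min = 79.3 × 0.06 = 4.758 L/h
Patient clearance = 0.36 × 4.758 = 1.713 L/h
D = CL × Css × τ = 1.713 × 5.2 × 4 = 35.63 mg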